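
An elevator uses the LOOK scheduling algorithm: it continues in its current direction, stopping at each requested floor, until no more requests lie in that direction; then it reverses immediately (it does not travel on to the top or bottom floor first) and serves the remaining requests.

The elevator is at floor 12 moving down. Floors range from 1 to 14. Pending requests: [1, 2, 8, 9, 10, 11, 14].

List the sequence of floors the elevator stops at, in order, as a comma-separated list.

Current: 12, moving DOWN
Serve below first (descending): [11, 10, 9, 8, 2, 1]
Then reverse, serve above (ascending): [14]

Answer: 11, 10, 9, 8, 2, 1, 14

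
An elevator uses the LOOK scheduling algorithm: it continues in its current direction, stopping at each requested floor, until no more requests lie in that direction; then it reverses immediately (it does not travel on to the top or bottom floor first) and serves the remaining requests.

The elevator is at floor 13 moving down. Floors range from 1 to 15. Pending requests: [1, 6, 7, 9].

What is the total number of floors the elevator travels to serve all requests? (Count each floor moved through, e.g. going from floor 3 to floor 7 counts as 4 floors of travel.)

Answer: 12

Derivation:
Start at floor 13 moving down, LOOK stop order: [9, 7, 6, 1]
  13 → 9: |9-13| = 4, total = 4
  9 → 7: |7-9| = 2, total = 6
  7 → 6: |6-7| = 1, total = 7
  6 → 1: |1-6| = 5, total = 12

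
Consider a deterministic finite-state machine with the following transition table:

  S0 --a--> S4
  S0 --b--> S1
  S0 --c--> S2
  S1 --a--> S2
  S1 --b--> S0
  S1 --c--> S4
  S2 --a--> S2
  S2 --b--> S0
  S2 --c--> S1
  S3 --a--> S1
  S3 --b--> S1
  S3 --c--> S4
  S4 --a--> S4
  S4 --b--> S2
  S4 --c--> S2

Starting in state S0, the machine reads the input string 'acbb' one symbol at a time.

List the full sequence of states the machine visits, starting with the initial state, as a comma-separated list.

Answer: S0, S4, S2, S0, S1

Derivation:
Start: S0
  read 'a': S0 --a--> S4
  read 'c': S4 --c--> S2
  read 'b': S2 --b--> S0
  read 'b': S0 --b--> S1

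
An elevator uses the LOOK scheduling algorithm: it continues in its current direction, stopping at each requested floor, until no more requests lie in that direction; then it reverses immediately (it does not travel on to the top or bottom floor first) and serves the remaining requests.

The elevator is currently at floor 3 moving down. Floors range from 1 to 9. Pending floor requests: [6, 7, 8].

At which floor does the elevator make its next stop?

Answer: 6

Derivation:
Current floor: 3, direction: down
Requests above: [6, 7, 8]
Requests below: []
Moving down but no requests below → reverse; nearest above is min([6, 7, 8]) = 6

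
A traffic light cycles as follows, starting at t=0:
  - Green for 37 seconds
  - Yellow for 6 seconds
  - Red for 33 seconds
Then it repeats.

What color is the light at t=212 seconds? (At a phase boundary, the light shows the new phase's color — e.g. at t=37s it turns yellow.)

Answer: red

Derivation:
Cycle length = 37 + 6 + 33 = 76s
t = 212, phase_t = 212 mod 76 = 60
60 >= 43 → RED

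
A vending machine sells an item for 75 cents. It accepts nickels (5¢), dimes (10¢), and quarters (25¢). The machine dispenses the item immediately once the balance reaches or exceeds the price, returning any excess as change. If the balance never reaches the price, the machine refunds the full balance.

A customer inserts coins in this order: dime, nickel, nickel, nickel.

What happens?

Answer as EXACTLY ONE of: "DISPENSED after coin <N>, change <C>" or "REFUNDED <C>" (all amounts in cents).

Answer: REFUNDED 25

Derivation:
Price: 75¢
Coin 1 (dime, 10¢): balance = 10¢
Coin 2 (nickel, 5¢): balance = 15¢
Coin 3 (nickel, 5¢): balance = 20¢
Coin 4 (nickel, 5¢): balance = 25¢
All coins inserted, balance 25¢ < price 75¢ → REFUND 25¢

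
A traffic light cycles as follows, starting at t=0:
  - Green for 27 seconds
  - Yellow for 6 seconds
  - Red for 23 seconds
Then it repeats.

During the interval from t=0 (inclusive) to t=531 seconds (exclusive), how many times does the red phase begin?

Cycle = 27+6+23 = 56s
red phase starts at t = k*56 + 33 for k=0,1,2,...
Need k*56+33 < 531 → k < 8.893
k ∈ {0, ..., 8} → 9 starts

Answer: 9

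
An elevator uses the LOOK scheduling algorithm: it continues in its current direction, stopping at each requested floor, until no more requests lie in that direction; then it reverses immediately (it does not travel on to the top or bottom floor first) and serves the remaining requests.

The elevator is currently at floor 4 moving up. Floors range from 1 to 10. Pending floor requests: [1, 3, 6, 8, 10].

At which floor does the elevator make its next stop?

Answer: 6

Derivation:
Current floor: 4, direction: up
Requests above: [6, 8, 10]
Requests below: [1, 3]
Moving up and requests lie above → nearest above is min([6, 8, 10]) = 6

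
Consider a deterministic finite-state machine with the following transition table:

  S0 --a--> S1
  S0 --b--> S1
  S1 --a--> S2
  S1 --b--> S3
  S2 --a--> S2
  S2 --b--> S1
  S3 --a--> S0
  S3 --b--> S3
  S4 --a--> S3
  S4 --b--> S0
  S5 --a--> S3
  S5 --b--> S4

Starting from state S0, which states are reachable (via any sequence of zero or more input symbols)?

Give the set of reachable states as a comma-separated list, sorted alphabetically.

Answer: S0, S1, S2, S3

Derivation:
BFS from S0:
  visit S0: S0--a-->S1 (new), S0--b-->S1 (seen)
  visit S1: S1--a-->S2 (new), S1--b-->S3 (new)
  visit S2: S2--a-->S2 (seen), S2--b-->S1 (seen)
  visit S3: S3--a-->S0 (seen), S3--b-->S3 (seen)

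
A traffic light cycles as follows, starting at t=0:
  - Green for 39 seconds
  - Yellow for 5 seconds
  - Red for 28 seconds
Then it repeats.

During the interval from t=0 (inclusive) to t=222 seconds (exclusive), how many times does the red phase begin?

Answer: 3

Derivation:
Cycle = 39+5+28 = 72s
red phase starts at t = k*72 + 44 for k=0,1,2,...
Need k*72+44 < 222 → k < 2.472
k ∈ {0, ..., 2} → 3 starts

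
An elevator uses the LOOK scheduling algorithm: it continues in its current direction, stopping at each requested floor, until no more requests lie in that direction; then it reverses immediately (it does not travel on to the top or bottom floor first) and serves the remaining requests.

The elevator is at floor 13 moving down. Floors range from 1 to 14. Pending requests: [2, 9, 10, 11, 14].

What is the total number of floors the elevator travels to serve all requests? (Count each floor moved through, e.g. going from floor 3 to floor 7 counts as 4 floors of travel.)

Start at floor 13 moving down, LOOK stop order: [11, 10, 9, 2, 14]
  13 → 11: |11-13| = 2, total = 2
  11 → 10: |10-11| = 1, total = 3
  10 → 9: |9-10| = 1, total = 4
  9 → 2: |2-9| = 7, total = 11
  2 → 14: |14-2| = 12, total = 23

Answer: 23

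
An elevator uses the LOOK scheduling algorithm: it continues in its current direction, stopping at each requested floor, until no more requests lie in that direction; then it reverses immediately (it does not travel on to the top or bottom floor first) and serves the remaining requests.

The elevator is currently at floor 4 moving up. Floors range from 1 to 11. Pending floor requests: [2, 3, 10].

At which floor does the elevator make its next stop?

Answer: 10

Derivation:
Current floor: 4, direction: up
Requests above: [10]
Requests below: [2, 3]
Moving up and requests lie above → nearest above is min([10]) = 10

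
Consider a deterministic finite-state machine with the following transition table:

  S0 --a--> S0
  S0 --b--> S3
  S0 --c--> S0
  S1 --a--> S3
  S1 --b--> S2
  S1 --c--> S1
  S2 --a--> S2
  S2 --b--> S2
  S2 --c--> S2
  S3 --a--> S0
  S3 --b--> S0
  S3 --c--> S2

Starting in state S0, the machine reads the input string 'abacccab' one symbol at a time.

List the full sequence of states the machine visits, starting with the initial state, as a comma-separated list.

Answer: S0, S0, S3, S0, S0, S0, S0, S0, S3

Derivation:
Start: S0
  read 'a': S0 --a--> S0
  read 'b': S0 --b--> S3
  read 'a': S3 --a--> S0
  read 'c': S0 --c--> S0
  read 'c': S0 --c--> S0
  read 'c': S0 --c--> S0
  read 'a': S0 --a--> S0
  read 'b': S0 --b--> S3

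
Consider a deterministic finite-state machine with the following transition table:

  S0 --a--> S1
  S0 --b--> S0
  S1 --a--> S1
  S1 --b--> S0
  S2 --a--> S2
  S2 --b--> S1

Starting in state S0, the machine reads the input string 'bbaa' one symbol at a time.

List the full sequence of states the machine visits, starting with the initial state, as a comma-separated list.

Answer: S0, S0, S0, S1, S1

Derivation:
Start: S0
  read 'b': S0 --b--> S0
  read 'b': S0 --b--> S0
  read 'a': S0 --a--> S1
  read 'a': S1 --a--> S1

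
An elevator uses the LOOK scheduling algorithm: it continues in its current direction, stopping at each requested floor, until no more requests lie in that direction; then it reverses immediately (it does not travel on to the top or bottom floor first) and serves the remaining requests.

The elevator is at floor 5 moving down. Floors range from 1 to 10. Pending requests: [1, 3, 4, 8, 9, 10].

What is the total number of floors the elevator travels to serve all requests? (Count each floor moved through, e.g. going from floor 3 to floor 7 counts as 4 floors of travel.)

Start at floor 5 moving down, LOOK stop order: [4, 3, 1, 8, 9, 10]
  5 → 4: |4-5| = 1, total = 1
  4 → 3: |3-4| = 1, total = 2
  3 → 1: |1-3| = 2, total = 4
  1 → 8: |8-1| = 7, total = 11
  8 → 9: |9-8| = 1, total = 12
  9 → 10: |10-9| = 1, total = 13

Answer: 13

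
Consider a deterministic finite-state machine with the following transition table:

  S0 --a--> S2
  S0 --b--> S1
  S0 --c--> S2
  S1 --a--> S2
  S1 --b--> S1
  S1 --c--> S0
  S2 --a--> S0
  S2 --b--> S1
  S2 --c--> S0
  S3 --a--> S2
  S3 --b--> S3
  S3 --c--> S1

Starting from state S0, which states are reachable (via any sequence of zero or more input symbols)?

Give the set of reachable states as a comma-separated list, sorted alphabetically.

BFS from S0:
  visit S0: S0--a-->S2 (new), S0--b-->S1 (new), S0--c-->S2 (seen)
  visit S2: S2--a-->S0 (seen), S2--b-->S1 (seen), S2--c-->S0 (seen)
  visit S1: S1--a-->S2 (seen), S1--b-->S1 (seen), S1--c-->S0 (seen)

Answer: S0, S1, S2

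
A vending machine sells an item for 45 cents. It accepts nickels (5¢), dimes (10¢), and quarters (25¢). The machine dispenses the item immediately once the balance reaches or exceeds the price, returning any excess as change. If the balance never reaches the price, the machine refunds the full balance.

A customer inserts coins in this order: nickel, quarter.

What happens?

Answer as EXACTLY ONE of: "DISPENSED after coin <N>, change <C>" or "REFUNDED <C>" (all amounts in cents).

Answer: REFUNDED 30

Derivation:
Price: 45¢
Coin 1 (nickel, 5¢): balance = 5¢
Coin 2 (quarter, 25¢): balance = 30¢
All coins inserted, balance 30¢ < price 45¢ → REFUND 30¢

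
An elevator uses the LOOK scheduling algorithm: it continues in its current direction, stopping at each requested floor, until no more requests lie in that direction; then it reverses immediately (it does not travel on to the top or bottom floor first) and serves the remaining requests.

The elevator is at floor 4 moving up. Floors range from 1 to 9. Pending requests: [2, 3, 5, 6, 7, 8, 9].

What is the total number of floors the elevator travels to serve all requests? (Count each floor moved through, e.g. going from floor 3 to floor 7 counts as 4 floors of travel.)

Answer: 12

Derivation:
Start at floor 4 moving up, LOOK stop order: [5, 6, 7, 8, 9, 3, 2]
  4 → 5: |5-4| = 1, total = 1
  5 → 6: |6-5| = 1, total = 2
  6 → 7: |7-6| = 1, total = 3
  7 → 8: |8-7| = 1, total = 4
  8 → 9: |9-8| = 1, total = 5
  9 → 3: |3-9| = 6, total = 11
  3 → 2: |2-3| = 1, total = 12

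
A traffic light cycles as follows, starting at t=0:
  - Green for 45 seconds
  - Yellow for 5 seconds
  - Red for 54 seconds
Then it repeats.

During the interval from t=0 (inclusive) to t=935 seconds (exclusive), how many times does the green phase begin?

Cycle = 45+5+54 = 104s
green phase starts at t = k*104 + 0 for k=0,1,2,...
Need k*104+0 < 935 → k < 8.990
k ∈ {0, ..., 8} → 9 starts

Answer: 9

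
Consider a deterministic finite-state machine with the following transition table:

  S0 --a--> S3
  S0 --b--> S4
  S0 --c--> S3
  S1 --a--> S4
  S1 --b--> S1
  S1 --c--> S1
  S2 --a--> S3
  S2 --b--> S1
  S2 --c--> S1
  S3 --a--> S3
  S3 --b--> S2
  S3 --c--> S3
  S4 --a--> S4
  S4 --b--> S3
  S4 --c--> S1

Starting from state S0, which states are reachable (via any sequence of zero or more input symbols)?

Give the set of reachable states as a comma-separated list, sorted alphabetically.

Answer: S0, S1, S2, S3, S4

Derivation:
BFS from S0:
  visit S0: S0--a-->S3 (new), S0--b-->S4 (new), S0--c-->S3 (seen)
  visit S3: S3--a-->S3 (seen), S3--b-->S2 (new), S3--c-->S3 (seen)
  visit S4: S4--a-->S4 (seen), S4--b-->S3 (seen), S4--c-->S1 (new)
  visit S2: S2--a-->S3 (seen), S2--b-->S1 (seen), S2--c-->S1 (seen)
  visit S1: S1--a-->S4 (seen), S1--b-->S1 (seen), S1--c-->S1 (seen)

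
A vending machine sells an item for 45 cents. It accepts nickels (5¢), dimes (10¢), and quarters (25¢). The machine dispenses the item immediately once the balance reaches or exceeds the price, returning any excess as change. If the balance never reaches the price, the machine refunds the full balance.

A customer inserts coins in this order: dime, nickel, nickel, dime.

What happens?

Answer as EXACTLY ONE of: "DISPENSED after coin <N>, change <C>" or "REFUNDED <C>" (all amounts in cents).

Answer: REFUNDED 30

Derivation:
Price: 45¢
Coin 1 (dime, 10¢): balance = 10¢
Coin 2 (nickel, 5¢): balance = 15¢
Coin 3 (nickel, 5¢): balance = 20¢
Coin 4 (dime, 10¢): balance = 30¢
All coins inserted, balance 30¢ < price 45¢ → REFUND 30¢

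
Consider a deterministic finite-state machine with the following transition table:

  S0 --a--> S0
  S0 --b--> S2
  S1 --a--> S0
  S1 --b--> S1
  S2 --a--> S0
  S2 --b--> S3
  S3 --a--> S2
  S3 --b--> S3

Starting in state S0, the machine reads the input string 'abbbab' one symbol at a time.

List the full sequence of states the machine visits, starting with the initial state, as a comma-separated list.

Start: S0
  read 'a': S0 --a--> S0
  read 'b': S0 --b--> S2
  read 'b': S2 --b--> S3
  read 'b': S3 --b--> S3
  read 'a': S3 --a--> S2
  read 'b': S2 --b--> S3

Answer: S0, S0, S2, S3, S3, S2, S3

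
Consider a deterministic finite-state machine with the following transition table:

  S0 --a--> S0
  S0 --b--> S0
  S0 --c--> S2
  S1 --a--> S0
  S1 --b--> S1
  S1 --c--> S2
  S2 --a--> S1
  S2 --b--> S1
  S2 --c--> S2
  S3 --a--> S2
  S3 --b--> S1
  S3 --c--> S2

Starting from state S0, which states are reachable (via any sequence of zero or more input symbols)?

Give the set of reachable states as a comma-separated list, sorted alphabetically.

BFS from S0:
  visit S0: S0--a-->S0 (seen), S0--b-->S0 (seen), S0--c-->S2 (new)
  visit S2: S2--a-->S1 (new), S2--b-->S1 (seen), S2--c-->S2 (seen)
  visit S1: S1--a-->S0 (seen), S1--b-->S1 (seen), S1--c-->S2 (seen)

Answer: S0, S1, S2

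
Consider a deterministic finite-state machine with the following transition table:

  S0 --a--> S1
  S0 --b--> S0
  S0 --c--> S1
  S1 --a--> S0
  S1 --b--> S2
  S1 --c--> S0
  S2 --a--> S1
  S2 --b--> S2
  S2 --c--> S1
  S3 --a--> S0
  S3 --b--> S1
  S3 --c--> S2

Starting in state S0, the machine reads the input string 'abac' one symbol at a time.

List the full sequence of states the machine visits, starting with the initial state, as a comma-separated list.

Start: S0
  read 'a': S0 --a--> S1
  read 'b': S1 --b--> S2
  read 'a': S2 --a--> S1
  read 'c': S1 --c--> S0

Answer: S0, S1, S2, S1, S0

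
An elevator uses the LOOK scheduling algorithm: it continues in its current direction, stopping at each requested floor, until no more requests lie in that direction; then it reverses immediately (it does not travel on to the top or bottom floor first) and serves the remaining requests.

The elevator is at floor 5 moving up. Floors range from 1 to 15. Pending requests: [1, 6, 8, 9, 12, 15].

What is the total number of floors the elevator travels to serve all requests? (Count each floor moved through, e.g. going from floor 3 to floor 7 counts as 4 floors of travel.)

Start at floor 5 moving up, LOOK stop order: [6, 8, 9, 12, 15, 1]
  5 → 6: |6-5| = 1, total = 1
  6 → 8: |8-6| = 2, total = 3
  8 → 9: |9-8| = 1, total = 4
  9 → 12: |12-9| = 3, total = 7
  12 → 15: |15-12| = 3, total = 10
  15 → 1: |1-15| = 14, total = 24

Answer: 24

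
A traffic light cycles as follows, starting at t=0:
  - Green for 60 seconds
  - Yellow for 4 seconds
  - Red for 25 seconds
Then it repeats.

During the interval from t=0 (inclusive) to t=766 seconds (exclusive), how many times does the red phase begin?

Answer: 8

Derivation:
Cycle = 60+4+25 = 89s
red phase starts at t = k*89 + 64 for k=0,1,2,...
Need k*89+64 < 766 → k < 7.888
k ∈ {0, ..., 7} → 8 starts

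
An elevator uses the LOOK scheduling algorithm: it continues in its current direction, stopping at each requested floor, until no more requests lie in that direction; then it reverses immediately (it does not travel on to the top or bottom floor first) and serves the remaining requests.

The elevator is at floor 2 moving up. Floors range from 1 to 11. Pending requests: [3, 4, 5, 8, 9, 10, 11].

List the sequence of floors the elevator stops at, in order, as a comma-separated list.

Current: 2, moving UP
Serve above first (ascending): [3, 4, 5, 8, 9, 10, 11]
Then reverse, serve below (descending): []

Answer: 3, 4, 5, 8, 9, 10, 11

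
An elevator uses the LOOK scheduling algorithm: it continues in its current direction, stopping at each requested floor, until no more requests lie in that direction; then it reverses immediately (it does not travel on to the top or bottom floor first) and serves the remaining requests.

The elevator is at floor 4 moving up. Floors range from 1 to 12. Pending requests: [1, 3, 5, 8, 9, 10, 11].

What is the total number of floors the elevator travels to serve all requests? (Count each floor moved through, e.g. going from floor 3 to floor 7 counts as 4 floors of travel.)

Answer: 17

Derivation:
Start at floor 4 moving up, LOOK stop order: [5, 8, 9, 10, 11, 3, 1]
  4 → 5: |5-4| = 1, total = 1
  5 → 8: |8-5| = 3, total = 4
  8 → 9: |9-8| = 1, total = 5
  9 → 10: |10-9| = 1, total = 6
  10 → 11: |11-10| = 1, total = 7
  11 → 3: |3-11| = 8, total = 15
  3 → 1: |1-3| = 2, total = 17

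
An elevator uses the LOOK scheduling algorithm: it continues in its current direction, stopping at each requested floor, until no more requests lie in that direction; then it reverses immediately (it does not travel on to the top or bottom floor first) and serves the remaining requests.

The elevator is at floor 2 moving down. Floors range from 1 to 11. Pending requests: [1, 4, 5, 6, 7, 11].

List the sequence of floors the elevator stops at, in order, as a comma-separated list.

Answer: 1, 4, 5, 6, 7, 11

Derivation:
Current: 2, moving DOWN
Serve below first (descending): [1]
Then reverse, serve above (ascending): [4, 5, 6, 7, 11]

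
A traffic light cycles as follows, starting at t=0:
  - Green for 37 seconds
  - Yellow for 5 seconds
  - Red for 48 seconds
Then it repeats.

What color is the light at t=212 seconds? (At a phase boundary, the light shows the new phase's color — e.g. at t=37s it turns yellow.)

Cycle length = 37 + 5 + 48 = 90s
t = 212, phase_t = 212 mod 90 = 32
32 < 37 (green end) → GREEN

Answer: green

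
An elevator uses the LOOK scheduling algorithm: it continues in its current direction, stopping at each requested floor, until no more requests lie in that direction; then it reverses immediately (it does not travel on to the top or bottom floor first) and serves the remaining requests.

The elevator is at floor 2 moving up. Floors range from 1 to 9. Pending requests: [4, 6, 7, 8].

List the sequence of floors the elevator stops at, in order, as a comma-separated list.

Current: 2, moving UP
Serve above first (ascending): [4, 6, 7, 8]
Then reverse, serve below (descending): []

Answer: 4, 6, 7, 8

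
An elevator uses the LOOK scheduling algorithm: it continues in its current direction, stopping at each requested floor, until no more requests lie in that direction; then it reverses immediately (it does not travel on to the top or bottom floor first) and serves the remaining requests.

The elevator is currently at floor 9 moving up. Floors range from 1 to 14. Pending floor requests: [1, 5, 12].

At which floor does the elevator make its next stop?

Current floor: 9, direction: up
Requests above: [12]
Requests below: [1, 5]
Moving up and requests lie above → nearest above is min([12]) = 12

Answer: 12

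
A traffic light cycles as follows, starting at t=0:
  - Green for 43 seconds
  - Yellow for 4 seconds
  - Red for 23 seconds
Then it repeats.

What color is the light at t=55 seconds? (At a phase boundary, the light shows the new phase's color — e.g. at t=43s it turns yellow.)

Cycle length = 43 + 4 + 23 = 70s
t = 55, phase_t = 55 mod 70 = 55
55 >= 47 → RED

Answer: red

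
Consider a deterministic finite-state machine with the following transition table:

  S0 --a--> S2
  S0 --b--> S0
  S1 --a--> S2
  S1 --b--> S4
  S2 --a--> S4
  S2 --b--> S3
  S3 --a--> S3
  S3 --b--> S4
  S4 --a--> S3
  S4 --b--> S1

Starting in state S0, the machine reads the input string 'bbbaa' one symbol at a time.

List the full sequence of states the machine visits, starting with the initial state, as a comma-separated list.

Start: S0
  read 'b': S0 --b--> S0
  read 'b': S0 --b--> S0
  read 'b': S0 --b--> S0
  read 'a': S0 --a--> S2
  read 'a': S2 --a--> S4

Answer: S0, S0, S0, S0, S2, S4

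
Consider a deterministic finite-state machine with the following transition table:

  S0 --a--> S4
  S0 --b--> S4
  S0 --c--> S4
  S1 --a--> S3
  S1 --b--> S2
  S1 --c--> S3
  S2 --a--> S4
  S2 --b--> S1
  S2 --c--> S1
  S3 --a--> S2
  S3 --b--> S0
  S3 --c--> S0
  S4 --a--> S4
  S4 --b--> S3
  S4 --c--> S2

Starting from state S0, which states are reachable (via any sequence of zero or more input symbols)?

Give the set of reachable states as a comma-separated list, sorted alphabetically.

Answer: S0, S1, S2, S3, S4

Derivation:
BFS from S0:
  visit S0: S0--a-->S4 (new), S0--b-->S4 (seen), S0--c-->S4 (seen)
  visit S4: S4--a-->S4 (seen), S4--b-->S3 (new), S4--c-->S2 (new)
  visit S3: S3--a-->S2 (seen), S3--b-->S0 (seen), S3--c-->S0 (seen)
  visit S2: S2--a-->S4 (seen), S2--b-->S1 (new), S2--c-->S1 (seen)
  visit S1: S1--a-->S3 (seen), S1--b-->S2 (seen), S1--c-->S3 (seen)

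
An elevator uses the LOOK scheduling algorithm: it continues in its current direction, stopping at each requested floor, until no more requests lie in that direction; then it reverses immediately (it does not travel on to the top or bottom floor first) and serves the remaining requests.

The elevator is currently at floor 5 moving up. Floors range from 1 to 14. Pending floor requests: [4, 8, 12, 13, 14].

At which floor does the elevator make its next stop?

Answer: 8

Derivation:
Current floor: 5, direction: up
Requests above: [8, 12, 13, 14]
Requests below: [4]
Moving up and requests lie above → nearest above is min([8, 12, 13, 14]) = 8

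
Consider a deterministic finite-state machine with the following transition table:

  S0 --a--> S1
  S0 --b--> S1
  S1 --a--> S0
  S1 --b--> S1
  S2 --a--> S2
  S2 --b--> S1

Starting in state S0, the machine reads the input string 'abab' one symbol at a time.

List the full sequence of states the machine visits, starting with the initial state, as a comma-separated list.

Answer: S0, S1, S1, S0, S1

Derivation:
Start: S0
  read 'a': S0 --a--> S1
  read 'b': S1 --b--> S1
  read 'a': S1 --a--> S0
  read 'b': S0 --b--> S1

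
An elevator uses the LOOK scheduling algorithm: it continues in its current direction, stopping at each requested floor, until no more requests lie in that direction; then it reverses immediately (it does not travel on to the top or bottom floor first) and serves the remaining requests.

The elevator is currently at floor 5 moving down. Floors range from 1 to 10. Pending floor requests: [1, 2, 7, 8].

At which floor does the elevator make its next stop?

Answer: 2

Derivation:
Current floor: 5, direction: down
Requests above: [7, 8]
Requests below: [1, 2]
Moving down and requests lie below → nearest below is max([1, 2]) = 2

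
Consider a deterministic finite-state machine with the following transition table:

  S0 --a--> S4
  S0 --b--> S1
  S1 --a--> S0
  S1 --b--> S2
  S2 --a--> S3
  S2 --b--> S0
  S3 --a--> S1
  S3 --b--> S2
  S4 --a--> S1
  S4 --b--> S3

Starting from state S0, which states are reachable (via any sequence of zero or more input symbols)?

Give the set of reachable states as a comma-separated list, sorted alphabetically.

Answer: S0, S1, S2, S3, S4

Derivation:
BFS from S0:
  visit S0: S0--a-->S4 (new), S0--b-->S1 (new)
  visit S4: S4--a-->S1 (seen), S4--b-->S3 (new)
  visit S1: S1--a-->S0 (seen), S1--b-->S2 (new)
  visit S3: S3--a-->S1 (seen), S3--b-->S2 (seen)
  visit S2: S2--a-->S3 (seen), S2--b-->S0 (seen)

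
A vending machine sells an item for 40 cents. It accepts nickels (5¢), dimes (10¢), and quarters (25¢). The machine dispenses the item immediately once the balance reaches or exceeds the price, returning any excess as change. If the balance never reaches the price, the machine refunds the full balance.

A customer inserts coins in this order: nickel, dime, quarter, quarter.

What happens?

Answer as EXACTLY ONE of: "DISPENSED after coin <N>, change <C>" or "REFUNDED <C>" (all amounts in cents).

Answer: DISPENSED after coin 3, change 0

Derivation:
Price: 40¢
Coin 1 (nickel, 5¢): balance = 5¢
Coin 2 (dime, 10¢): balance = 15¢
Coin 3 (quarter, 25¢): balance = 40¢
  → balance >= price → DISPENSE, change = 40 - 40 = 0¢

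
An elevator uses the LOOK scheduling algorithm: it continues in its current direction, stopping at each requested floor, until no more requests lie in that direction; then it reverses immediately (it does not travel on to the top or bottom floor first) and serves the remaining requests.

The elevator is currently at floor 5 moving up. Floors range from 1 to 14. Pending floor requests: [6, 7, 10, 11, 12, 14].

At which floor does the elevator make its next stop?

Answer: 6

Derivation:
Current floor: 5, direction: up
Requests above: [6, 7, 10, 11, 12, 14]
Requests below: []
Moving up and requests lie above → nearest above is min([6, 7, 10, 11, 12, 14]) = 6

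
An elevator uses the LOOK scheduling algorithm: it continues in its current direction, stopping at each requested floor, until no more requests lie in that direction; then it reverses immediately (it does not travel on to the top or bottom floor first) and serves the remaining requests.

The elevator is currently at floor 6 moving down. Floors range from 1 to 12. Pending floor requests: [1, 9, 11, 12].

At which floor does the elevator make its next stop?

Current floor: 6, direction: down
Requests above: [9, 11, 12]
Requests below: [1]
Moving down and requests lie below → nearest below is max([1]) = 1

Answer: 1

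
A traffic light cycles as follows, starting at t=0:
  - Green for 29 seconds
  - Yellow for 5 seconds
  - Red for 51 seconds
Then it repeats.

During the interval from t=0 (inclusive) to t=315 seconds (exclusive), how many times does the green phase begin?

Cycle = 29+5+51 = 85s
green phase starts at t = k*85 + 0 for k=0,1,2,...
Need k*85+0 < 315 → k < 3.706
k ∈ {0, ..., 3} → 4 starts

Answer: 4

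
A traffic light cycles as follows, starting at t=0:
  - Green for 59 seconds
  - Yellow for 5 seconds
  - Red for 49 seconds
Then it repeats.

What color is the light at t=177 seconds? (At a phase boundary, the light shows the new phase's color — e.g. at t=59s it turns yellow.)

Cycle length = 59 + 5 + 49 = 113s
t = 177, phase_t = 177 mod 113 = 64
64 >= 64 → RED

Answer: red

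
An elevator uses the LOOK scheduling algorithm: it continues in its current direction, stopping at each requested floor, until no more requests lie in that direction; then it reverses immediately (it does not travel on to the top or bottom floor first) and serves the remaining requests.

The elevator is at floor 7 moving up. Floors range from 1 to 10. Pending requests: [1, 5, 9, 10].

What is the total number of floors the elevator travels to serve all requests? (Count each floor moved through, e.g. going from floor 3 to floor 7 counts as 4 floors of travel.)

Answer: 12

Derivation:
Start at floor 7 moving up, LOOK stop order: [9, 10, 5, 1]
  7 → 9: |9-7| = 2, total = 2
  9 → 10: |10-9| = 1, total = 3
  10 → 5: |5-10| = 5, total = 8
  5 → 1: |1-5| = 4, total = 12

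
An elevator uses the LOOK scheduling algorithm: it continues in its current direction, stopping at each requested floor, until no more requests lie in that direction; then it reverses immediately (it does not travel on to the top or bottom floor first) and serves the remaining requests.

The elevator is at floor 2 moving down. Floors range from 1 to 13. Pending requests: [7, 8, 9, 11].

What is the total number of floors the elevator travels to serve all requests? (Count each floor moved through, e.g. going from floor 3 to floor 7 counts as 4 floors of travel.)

Start at floor 2 moving down, LOOK stop order: [7, 8, 9, 11]
  2 → 7: |7-2| = 5, total = 5
  7 → 8: |8-7| = 1, total = 6
  8 → 9: |9-8| = 1, total = 7
  9 → 11: |11-9| = 2, total = 9

Answer: 9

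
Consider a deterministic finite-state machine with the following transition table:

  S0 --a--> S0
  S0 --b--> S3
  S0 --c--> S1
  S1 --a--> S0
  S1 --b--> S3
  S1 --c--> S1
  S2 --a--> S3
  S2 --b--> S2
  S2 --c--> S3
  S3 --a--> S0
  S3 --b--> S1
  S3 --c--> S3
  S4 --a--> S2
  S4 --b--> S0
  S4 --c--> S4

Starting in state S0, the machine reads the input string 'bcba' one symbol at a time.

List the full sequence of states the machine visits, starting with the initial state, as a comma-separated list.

Start: S0
  read 'b': S0 --b--> S3
  read 'c': S3 --c--> S3
  read 'b': S3 --b--> S1
  read 'a': S1 --a--> S0

Answer: S0, S3, S3, S1, S0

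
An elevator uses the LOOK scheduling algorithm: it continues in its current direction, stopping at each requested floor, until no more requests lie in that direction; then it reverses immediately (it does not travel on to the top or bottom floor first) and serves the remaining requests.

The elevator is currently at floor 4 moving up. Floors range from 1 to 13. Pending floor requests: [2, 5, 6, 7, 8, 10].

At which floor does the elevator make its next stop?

Answer: 5

Derivation:
Current floor: 4, direction: up
Requests above: [5, 6, 7, 8, 10]
Requests below: [2]
Moving up and requests lie above → nearest above is min([5, 6, 7, 8, 10]) = 5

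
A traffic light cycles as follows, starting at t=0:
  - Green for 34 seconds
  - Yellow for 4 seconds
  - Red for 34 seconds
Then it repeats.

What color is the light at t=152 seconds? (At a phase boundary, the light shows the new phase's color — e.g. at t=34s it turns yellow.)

Cycle length = 34 + 4 + 34 = 72s
t = 152, phase_t = 152 mod 72 = 8
8 < 34 (green end) → GREEN

Answer: green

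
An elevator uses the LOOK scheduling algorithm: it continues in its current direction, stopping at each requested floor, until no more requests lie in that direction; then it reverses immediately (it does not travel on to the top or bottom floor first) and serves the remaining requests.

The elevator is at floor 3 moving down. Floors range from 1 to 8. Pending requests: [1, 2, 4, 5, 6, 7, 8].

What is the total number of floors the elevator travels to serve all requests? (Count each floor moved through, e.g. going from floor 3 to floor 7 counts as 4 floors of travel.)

Start at floor 3 moving down, LOOK stop order: [2, 1, 4, 5, 6, 7, 8]
  3 → 2: |2-3| = 1, total = 1
  2 → 1: |1-2| = 1, total = 2
  1 → 4: |4-1| = 3, total = 5
  4 → 5: |5-4| = 1, total = 6
  5 → 6: |6-5| = 1, total = 7
  6 → 7: |7-6| = 1, total = 8
  7 → 8: |8-7| = 1, total = 9

Answer: 9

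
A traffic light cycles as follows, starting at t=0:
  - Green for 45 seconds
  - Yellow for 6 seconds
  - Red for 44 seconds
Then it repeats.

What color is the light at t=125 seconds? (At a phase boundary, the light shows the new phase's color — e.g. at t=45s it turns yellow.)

Answer: green

Derivation:
Cycle length = 45 + 6 + 44 = 95s
t = 125, phase_t = 125 mod 95 = 30
30 < 45 (green end) → GREEN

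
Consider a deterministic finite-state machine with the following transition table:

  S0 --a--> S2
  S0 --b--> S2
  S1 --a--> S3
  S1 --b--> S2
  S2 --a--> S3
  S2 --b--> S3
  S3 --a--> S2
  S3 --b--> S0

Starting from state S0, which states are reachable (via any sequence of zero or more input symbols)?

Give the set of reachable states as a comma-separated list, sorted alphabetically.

BFS from S0:
  visit S0: S0--a-->S2 (new), S0--b-->S2 (seen)
  visit S2: S2--a-->S3 (new), S2--b-->S3 (seen)
  visit S3: S3--a-->S2 (seen), S3--b-->S0 (seen)

Answer: S0, S2, S3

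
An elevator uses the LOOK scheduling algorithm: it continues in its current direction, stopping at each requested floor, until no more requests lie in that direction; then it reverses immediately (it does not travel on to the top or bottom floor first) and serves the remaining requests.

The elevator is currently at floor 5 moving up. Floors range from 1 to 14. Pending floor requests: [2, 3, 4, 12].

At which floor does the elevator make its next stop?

Current floor: 5, direction: up
Requests above: [12]
Requests below: [2, 3, 4]
Moving up and requests lie above → nearest above is min([12]) = 12

Answer: 12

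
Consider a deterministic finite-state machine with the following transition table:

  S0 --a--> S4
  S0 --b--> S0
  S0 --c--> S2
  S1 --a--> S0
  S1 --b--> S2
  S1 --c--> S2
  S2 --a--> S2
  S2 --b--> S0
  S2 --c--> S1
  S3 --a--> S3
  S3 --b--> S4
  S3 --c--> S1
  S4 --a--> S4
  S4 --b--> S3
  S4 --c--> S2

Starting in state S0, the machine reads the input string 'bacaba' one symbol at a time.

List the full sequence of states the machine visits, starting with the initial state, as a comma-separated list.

Start: S0
  read 'b': S0 --b--> S0
  read 'a': S0 --a--> S4
  read 'c': S4 --c--> S2
  read 'a': S2 --a--> S2
  read 'b': S2 --b--> S0
  read 'a': S0 --a--> S4

Answer: S0, S0, S4, S2, S2, S0, S4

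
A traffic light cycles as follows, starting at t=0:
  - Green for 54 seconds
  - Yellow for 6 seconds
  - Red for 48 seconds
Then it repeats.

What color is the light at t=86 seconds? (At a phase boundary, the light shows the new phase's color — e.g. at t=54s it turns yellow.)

Answer: red

Derivation:
Cycle length = 54 + 6 + 48 = 108s
t = 86, phase_t = 86 mod 108 = 86
86 >= 60 → RED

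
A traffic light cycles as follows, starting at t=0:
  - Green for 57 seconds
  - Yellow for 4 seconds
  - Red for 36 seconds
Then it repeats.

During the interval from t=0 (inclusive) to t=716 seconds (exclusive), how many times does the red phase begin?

Answer: 7

Derivation:
Cycle = 57+4+36 = 97s
red phase starts at t = k*97 + 61 for k=0,1,2,...
Need k*97+61 < 716 → k < 6.753
k ∈ {0, ..., 6} → 7 starts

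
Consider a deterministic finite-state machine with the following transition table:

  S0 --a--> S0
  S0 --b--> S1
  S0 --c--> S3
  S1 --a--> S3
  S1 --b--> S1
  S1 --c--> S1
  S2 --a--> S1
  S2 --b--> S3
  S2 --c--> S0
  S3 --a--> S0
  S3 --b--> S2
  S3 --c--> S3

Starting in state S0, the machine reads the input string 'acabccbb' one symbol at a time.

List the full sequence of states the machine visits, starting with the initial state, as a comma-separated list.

Answer: S0, S0, S3, S0, S1, S1, S1, S1, S1

Derivation:
Start: S0
  read 'a': S0 --a--> S0
  read 'c': S0 --c--> S3
  read 'a': S3 --a--> S0
  read 'b': S0 --b--> S1
  read 'c': S1 --c--> S1
  read 'c': S1 --c--> S1
  read 'b': S1 --b--> S1
  read 'b': S1 --b--> S1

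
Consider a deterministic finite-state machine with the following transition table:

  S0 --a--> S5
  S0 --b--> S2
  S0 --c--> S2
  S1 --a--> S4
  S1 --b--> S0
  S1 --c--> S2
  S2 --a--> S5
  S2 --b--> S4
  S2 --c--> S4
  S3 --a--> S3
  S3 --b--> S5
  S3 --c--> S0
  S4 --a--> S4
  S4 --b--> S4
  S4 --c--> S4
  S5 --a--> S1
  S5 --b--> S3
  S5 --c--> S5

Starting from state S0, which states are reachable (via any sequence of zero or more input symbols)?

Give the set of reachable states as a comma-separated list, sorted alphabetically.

Answer: S0, S1, S2, S3, S4, S5

Derivation:
BFS from S0:
  visit S0: S0--a-->S5 (new), S0--b-->S2 (new), S0--c-->S2 (seen)
  visit S5: S5--a-->S1 (new), S5--b-->S3 (new), S5--c-->S5 (seen)
  visit S2: S2--a-->S5 (seen), S2--b-->S4 (new), S2--c-->S4 (seen)
  visit S1: S1--a-->S4 (seen), S1--b-->S0 (seen), S1--c-->S2 (seen)
  visit S3: S3--a-->S3 (seen), S3--b-->S5 (seen), S3--c-->S0 (seen)
  visit S4: S4--a-->S4 (seen), S4--b-->S4 (seen), S4--c-->S4 (seen)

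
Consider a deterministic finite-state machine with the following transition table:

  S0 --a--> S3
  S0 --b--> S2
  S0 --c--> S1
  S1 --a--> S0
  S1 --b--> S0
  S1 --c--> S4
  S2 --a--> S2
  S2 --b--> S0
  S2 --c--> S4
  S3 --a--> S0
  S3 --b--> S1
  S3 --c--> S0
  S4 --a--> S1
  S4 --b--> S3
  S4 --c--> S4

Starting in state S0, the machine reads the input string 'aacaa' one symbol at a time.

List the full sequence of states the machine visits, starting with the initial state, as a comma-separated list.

Answer: S0, S3, S0, S1, S0, S3

Derivation:
Start: S0
  read 'a': S0 --a--> S3
  read 'a': S3 --a--> S0
  read 'c': S0 --c--> S1
  read 'a': S1 --a--> S0
  read 'a': S0 --a--> S3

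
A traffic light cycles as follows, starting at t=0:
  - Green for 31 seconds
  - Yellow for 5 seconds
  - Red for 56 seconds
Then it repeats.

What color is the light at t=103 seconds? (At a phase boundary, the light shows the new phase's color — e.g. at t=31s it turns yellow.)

Cycle length = 31 + 5 + 56 = 92s
t = 103, phase_t = 103 mod 92 = 11
11 < 31 (green end) → GREEN

Answer: green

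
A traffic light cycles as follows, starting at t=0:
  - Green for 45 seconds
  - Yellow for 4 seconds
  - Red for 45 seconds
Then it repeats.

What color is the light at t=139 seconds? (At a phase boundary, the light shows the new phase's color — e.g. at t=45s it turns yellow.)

Answer: yellow

Derivation:
Cycle length = 45 + 4 + 45 = 94s
t = 139, phase_t = 139 mod 94 = 45
45 <= 45 < 49 (yellow end) → YELLOW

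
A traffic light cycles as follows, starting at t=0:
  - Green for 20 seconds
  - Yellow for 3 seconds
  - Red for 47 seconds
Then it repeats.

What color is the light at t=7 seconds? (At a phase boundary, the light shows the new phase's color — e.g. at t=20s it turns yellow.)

Answer: green

Derivation:
Cycle length = 20 + 3 + 47 = 70s
t = 7, phase_t = 7 mod 70 = 7
7 < 20 (green end) → GREEN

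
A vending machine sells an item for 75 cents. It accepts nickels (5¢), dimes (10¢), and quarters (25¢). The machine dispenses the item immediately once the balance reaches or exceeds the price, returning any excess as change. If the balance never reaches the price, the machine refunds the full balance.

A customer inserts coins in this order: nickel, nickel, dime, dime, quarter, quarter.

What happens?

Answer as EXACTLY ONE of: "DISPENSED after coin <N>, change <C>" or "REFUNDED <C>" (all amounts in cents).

Price: 75¢
Coin 1 (nickel, 5¢): balance = 5¢
Coin 2 (nickel, 5¢): balance = 10¢
Coin 3 (dime, 10¢): balance = 20¢
Coin 4 (dime, 10¢): balance = 30¢
Coin 5 (quarter, 25¢): balance = 55¢
Coin 6 (quarter, 25¢): balance = 80¢
  → balance >= price → DISPENSE, change = 80 - 75 = 5¢

Answer: DISPENSED after coin 6, change 5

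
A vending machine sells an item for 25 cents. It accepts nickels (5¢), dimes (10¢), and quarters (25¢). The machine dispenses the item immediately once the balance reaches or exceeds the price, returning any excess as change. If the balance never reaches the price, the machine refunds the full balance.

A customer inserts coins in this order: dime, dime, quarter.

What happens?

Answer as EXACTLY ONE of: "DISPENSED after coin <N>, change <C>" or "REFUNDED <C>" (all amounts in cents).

Answer: DISPENSED after coin 3, change 20

Derivation:
Price: 25¢
Coin 1 (dime, 10¢): balance = 10¢
Coin 2 (dime, 10¢): balance = 20¢
Coin 3 (quarter, 25¢): balance = 45¢
  → balance >= price → DISPENSE, change = 45 - 25 = 20¢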